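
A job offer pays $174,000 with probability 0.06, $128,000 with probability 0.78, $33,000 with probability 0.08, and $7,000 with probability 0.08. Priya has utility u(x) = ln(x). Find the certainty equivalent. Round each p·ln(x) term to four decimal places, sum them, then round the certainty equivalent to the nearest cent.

E[u] = 0.06·ln(174000) + 0.78·ln(128000) + 0.08·ln(33000) + 0.08·ln(7000) = 0.7240 + 9.1726 + 0.8323 + 0.7083 = 11.4372
CE = e^11.4372 ≈ 92707.07

$92,707.07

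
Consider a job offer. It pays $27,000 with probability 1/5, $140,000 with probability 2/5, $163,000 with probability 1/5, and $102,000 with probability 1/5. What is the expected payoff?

$114,400

EV = 1/5 × 27000 + 2/5 × 140000 + 1/5 × 163000 + 1/5 × 102000 = 5400 + 56000 + 32600 + 20400 = 114400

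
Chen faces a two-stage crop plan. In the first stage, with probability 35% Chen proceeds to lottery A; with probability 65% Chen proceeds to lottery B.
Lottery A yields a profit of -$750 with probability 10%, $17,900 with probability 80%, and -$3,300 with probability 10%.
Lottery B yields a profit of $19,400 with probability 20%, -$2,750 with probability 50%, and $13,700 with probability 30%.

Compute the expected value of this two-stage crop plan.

EV(A) = 0.1 × (-750) + 0.8 × 17900 + 0.1 × (-3300) = -75 + 14320 − 330 = 13915
EV(B) = 0.2 × 19400 + 0.5 × (-2750) + 0.3 × 13700 = 3880 − 1375 + 4110 = 6615
Overall = 0.35 × 13915 + 0.65 × 6615 = 4870.25 + 4299.75 = 9170

$9,170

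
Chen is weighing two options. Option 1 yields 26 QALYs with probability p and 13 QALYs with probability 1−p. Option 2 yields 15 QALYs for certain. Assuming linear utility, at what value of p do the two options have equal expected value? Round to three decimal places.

p = 0.154

p·26 + (1−p)·13 = 15
13p + 13 = 15
p = (15 − 13) / 13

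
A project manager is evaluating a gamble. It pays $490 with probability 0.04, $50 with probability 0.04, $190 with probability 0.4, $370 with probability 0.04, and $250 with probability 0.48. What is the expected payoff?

EV = 0.04 × 490 + 0.04 × 50 + 0.4 × 190 + 0.04 × 370 + 0.48 × 250 = 19.6 + 2 + 76 + 14.8 + 120 = 232.4

$232.40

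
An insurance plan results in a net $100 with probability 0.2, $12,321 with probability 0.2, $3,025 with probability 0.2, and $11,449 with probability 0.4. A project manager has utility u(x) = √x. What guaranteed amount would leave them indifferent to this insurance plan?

$6,084

E[u] = 0.2·√100 + 0.2·√12321 + 0.2·√3025 + 0.4·√11449 = 0.2·10 + 0.2·111 + 0.2·55 + 0.4·107 = 78
CE = (78)² = 6084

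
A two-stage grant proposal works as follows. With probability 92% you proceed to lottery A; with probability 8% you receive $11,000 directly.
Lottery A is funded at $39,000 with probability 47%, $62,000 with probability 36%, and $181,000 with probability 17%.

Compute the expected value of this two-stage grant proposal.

EV(A) = 0.47 × 39000 + 0.36 × 62000 + 0.17 × 181000 = 18330 + 22320 + 30770 = 71420
Branch B: 11000 (certain)
Overall = 0.92 × 71420 + 0.08 × 11000 = 65706.4 + 880 = 66586.4

$66,586.40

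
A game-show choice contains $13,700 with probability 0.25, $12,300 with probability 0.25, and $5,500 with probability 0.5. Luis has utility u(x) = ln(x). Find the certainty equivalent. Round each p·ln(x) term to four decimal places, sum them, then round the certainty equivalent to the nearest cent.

$8,449.82

E[u] = 0.25·ln(13700) + 0.25·ln(12300) + 0.5·ln(5500) = 2.3813 + 2.3543 + 4.3063 = 9.0419
CE = e^9.0419 ≈ 8449.82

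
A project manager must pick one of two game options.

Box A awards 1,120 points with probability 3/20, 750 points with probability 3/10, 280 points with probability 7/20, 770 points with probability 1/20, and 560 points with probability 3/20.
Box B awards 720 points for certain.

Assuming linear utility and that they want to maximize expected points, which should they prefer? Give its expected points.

Box A = 3/20 × 1120 + 3/10 × 750 + 7/20 × 280 + 1/20 × 770 + 3/20 × 560 = 168 + 225 + 98 + 38.5 + 84 = 613.5
Box B: 720 (certain)

Box B (720 points)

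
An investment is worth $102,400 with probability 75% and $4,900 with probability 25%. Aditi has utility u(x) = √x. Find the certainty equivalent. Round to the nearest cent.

$66,306.25

E[u] = 0.75·√102400 + 0.25·√4900 = 0.75·320 + 0.25·70 = 257.5
CE = (257.5)² = 66306.25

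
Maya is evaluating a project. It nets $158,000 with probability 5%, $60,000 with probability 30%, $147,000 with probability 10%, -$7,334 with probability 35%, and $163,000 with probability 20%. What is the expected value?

EV = 0.05 × 158000 + 0.3 × 60000 + 0.1 × 147000 + 0.35 × (-7334) + 0.2 × 163000 = 7900 + 18000 + 14700 − 2566.9 + 32600 = 70633.1

$70,633.10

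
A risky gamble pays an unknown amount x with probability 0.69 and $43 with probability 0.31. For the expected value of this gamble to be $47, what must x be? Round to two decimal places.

0.69·x + 0.31·43 = 47
0.69·x = 47 − 13.33 = 33.67
x = 33.67 / 0.69 = 48.7971

x = $48.80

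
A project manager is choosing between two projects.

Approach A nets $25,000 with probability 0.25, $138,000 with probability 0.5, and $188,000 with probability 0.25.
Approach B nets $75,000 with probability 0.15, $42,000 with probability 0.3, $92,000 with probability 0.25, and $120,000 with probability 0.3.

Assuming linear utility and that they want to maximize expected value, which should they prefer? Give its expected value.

Approach A ($122,250)

Approach A = 0.25 × 25000 + 0.5 × 138000 + 0.25 × 188000 = 6250 + 69000 + 47000 = 122250
Approach B = 0.15 × 75000 + 0.3 × 42000 + 0.25 × 92000 + 0.3 × 120000 = 11250 + 12600 + 23000 + 36000 = 82850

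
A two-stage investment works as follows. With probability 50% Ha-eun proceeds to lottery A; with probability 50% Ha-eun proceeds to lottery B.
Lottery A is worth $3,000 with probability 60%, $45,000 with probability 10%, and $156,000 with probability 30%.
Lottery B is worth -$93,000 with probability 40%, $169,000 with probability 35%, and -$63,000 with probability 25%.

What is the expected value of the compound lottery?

EV(A) = 0.6 × 3000 + 0.1 × 45000 + 0.3 × 156000 = 1800 + 4500 + 46800 = 53100
EV(B) = 0.4 × (-93000) + 0.35 × 169000 + 0.25 × (-63000) = -37200 + 59150 − 15750 = 6200
Overall = 0.5 × 53100 + 0.5 × 6200 = 26550 + 3100 = 29650

$29,650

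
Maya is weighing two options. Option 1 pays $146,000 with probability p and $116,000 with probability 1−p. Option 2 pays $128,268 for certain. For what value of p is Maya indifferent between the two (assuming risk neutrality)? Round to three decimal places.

p = 0.409

p·146000 + (1−p)·116000 = 128268
30000p + 116000 = 128268
p = (128268 − 116000) / 30000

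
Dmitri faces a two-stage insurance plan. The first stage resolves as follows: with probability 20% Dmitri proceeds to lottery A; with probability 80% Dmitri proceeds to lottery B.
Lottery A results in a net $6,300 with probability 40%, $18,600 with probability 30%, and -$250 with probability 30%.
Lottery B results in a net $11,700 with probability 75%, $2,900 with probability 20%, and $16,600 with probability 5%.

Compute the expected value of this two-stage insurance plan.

$9,753

EV(A) = 0.4 × 6300 + 0.3 × 18600 + 0.3 × (-250) = 2520 + 5580 − 75 = 8025
EV(B) = 0.75 × 11700 + 0.2 × 2900 + 0.05 × 16600 = 8775 + 580 + 830 = 10185
Overall = 0.2 × 8025 + 0.8 × 10185 = 1605 + 8148 = 9753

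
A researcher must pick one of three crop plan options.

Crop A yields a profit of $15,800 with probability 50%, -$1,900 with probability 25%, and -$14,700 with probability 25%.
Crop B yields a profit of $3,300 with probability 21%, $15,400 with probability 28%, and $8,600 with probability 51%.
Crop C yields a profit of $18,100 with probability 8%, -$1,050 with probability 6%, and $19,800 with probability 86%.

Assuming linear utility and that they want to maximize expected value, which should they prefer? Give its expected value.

Crop A = 0.5 × 15800 + 0.25 × (-1900) + 0.25 × (-14700) = 7900 − 475 − 3675 = 3750
Crop B = 0.21 × 3300 + 0.28 × 15400 + 0.51 × 8600 = 693 + 4312 + 4386 = 9391
Crop C = 0.08 × 18100 + 0.06 × (-1050) + 0.86 × 19800 = 1448 − 63 + 17028 = 18413

Crop C ($18,413)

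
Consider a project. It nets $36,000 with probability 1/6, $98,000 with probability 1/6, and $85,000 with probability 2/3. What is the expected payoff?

$79,000

EV = 1/6 × 36000 + 1/6 × 98000 + 2/3 × 85000 = 6000 + 16333.3333 + 56666.6667 = 79000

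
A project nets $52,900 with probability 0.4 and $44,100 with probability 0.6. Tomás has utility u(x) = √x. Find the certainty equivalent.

$47,524

E[u] = 0.4·√52900 + 0.6·√44100 = 0.4·230 + 0.6·210 = 218
CE = (218)² = 47524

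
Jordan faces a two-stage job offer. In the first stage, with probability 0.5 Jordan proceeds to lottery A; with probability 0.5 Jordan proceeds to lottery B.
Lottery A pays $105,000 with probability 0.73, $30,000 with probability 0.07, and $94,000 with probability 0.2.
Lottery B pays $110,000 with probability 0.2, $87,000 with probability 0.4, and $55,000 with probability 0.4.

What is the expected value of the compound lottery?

EV(A) = 0.73 × 105000 + 0.07 × 30000 + 0.2 × 94000 = 76650 + 2100 + 18800 = 97550
EV(B) = 0.2 × 110000 + 0.4 × 87000 + 0.4 × 55000 = 22000 + 34800 + 22000 = 78800
Overall = 0.5 × 97550 + 0.5 × 78800 = 48775 + 39400 = 88175

$88,175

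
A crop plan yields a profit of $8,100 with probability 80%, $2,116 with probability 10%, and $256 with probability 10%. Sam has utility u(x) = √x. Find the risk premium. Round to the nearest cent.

E[u] = 0.8·√8100 + 0.1·√2116 + 0.1·√256 = 0.8·90 + 0.1·46 + 0.1·16 = 78.2
CE = (78.2)² = 6115.24
Risk premium = EV − CE = 6717.2 − 6115.24 = 601.96

$601.96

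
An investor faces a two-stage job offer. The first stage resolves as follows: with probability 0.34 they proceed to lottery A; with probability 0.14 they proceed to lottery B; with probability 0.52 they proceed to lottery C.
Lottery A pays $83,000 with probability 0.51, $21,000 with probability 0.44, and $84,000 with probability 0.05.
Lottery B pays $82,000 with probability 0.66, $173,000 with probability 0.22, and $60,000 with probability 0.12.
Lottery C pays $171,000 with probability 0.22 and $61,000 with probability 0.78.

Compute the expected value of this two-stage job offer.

EV(A) = 0.51 × 83000 + 0.44 × 21000 + 0.05 × 84000 = 42330 + 9240 + 4200 = 55770
EV(B) = 0.66 × 82000 + 0.22 × 173000 + 0.12 × 60000 = 54120 + 38060 + 7200 = 99380
EV(C) = 0.22 × 171000 + 0.78 × 61000 = 37620 + 47580 = 85200
Overall = 0.34 × 55770 + 0.14 × 99380 + 0.52 × 85200 = 18961.8 + 13913.2 + 44304 = 77179

$77,179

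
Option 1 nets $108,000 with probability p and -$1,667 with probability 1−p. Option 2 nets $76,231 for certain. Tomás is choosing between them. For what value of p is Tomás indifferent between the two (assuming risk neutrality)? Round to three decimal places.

p = 0.710

p·108000 + (1−p)·(-1667) = 76231
109667p − 1667 = 76231
p = (76231 + 1667) / 109667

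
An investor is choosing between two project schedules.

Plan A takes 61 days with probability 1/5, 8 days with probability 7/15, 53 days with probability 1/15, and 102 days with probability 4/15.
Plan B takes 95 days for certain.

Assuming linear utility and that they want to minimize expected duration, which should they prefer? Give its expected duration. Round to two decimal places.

Plan A = 1/5 × 61 + 7/15 × 8 + 1/15 × 53 + 4/15 × 102 = 12.2 + 3.7333 + 3.5333 + 27.2 = 46.6667
Plan B: 95 (certain)

Plan A (46.67 days)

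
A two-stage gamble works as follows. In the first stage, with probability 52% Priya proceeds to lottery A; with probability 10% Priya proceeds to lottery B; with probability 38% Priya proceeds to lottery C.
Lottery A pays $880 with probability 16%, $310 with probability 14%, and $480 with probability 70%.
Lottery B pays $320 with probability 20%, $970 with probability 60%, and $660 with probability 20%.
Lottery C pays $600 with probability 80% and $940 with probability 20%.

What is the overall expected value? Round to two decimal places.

EV(A) = 0.16 × 880 + 0.14 × 310 + 0.7 × 480 = 140.8 + 43.4 + 336 = 520.2
EV(B) = 0.2 × 320 + 0.6 × 970 + 0.2 × 660 = 64 + 582 + 132 = 778
EV(C) = 0.8 × 600 + 0.2 × 940 = 480 + 188 = 668
Overall = 0.52 × 520.2 + 0.1 × 778 + 0.38 × 668 = 270.504 + 77.8 + 253.84 = 602.144

$602.14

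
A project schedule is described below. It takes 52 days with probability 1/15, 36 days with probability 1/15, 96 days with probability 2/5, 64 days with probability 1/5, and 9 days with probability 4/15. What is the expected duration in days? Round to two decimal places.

59.47 days

EV = 1/15 × 52 + 1/15 × 36 + 2/5 × 96 + 1/5 × 64 + 4/15 × 9 = 3.4667 + 2.4 + 38.4 + 12.8 + 2.4 = 59.4667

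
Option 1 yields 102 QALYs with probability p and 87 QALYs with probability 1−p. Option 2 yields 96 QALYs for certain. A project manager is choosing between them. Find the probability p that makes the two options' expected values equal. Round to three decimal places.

p·102 + (1−p)·87 = 96
15p + 87 = 96
p = (96 − 87) / 15

p = 0.600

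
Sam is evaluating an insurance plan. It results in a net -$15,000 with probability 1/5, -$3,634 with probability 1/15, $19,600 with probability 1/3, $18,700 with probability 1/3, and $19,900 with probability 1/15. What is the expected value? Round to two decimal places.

$10,851.07

EV = 1/5 × (-15000) + 1/15 × (-3634) + 1/3 × 19600 + 1/3 × 18700 + 1/15 × 19900 = -3000 − 242.2667 + 6533.3333 + 6233.3333 + 1326.6667 = 10851.0667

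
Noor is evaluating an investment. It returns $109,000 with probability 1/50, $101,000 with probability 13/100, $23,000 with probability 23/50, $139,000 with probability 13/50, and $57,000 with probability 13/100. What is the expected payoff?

EV = 1/50 × 109000 + 13/100 × 101000 + 23/50 × 23000 + 13/50 × 139000 + 13/100 × 57000 = 2180 + 13130 + 10580 + 36140 + 7410 = 69440

$69,440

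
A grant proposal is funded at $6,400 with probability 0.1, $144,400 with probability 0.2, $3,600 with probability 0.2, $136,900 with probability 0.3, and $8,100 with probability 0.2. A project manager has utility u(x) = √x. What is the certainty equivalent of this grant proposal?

$50,625

E[u] = 0.1·√6400 + 0.2·√144400 + 0.2·√3600 + 0.3·√136900 + 0.2·√8100 = 0.1·80 + 0.2·380 + 0.2·60 + 0.3·370 + 0.2·90 = 225
CE = (225)² = 50625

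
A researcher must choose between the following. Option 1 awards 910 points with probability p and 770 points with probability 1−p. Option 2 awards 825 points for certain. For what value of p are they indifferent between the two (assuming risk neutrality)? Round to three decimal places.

p·910 + (1−p)·770 = 825
140p + 770 = 825
p = (825 − 770) / 140

p = 0.393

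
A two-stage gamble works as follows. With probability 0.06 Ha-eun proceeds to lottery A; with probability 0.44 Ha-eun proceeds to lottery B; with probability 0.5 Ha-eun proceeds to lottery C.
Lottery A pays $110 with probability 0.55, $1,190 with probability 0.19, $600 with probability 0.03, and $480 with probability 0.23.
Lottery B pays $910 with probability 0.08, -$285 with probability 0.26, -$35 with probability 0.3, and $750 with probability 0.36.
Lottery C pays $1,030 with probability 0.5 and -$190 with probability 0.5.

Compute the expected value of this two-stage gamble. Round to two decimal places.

EV(A) = 0.55 × 110 + 0.19 × 1190 + 0.03 × 600 + 0.23 × 480 = 60.5 + 226.1 + 18 + 110.4 = 415
EV(B) = 0.08 × 910 + 0.26 × (-285) + 0.3 × (-35) + 0.36 × 750 = 72.8 − 74.1 − 10.5 + 270 = 258.2
EV(C) = 0.5 × 1030 + 0.5 × (-190) = 515 − 95 = 420
Overall = 0.06 × 415 + 0.44 × 258.2 + 0.5 × 420 = 24.9 + 113.608 + 210 = 348.508

$348.51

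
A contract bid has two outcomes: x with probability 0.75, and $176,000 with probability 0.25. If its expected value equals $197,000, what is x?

0.75·x + 0.25·176000 = 197000
0.75·x = 197000 − 44000 = 153000
x = 153000 / 0.75 = 204000

x = $204,000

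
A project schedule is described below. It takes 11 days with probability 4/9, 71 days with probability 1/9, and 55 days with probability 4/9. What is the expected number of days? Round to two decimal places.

37.22 days

EV = 4/9 × 11 + 1/9 × 71 + 4/9 × 55 = 4.8889 + 7.8889 + 24.4444 = 37.2222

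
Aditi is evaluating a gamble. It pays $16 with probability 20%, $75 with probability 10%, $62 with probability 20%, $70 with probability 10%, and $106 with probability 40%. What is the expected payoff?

$72.50

EV = 0.2 × 16 + 0.1 × 75 + 0.2 × 62 + 0.1 × 70 + 0.4 × 106 = 3.2 + 7.5 + 12.4 + 7 + 42.4 = 72.5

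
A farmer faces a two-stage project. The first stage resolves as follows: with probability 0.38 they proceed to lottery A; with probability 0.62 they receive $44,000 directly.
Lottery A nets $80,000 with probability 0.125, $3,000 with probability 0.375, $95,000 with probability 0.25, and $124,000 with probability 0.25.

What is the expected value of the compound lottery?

EV(A) = 0.125 × 80000 + 0.375 × 3000 + 0.25 × 95000 + 0.25 × 124000 = 10000 + 1125 + 23750 + 31000 = 65875
Branch B: 44000 (certain)
Overall = 0.38 × 65875 + 0.62 × 44000 = 25032.5 + 27280 = 52312.5

$52,312.50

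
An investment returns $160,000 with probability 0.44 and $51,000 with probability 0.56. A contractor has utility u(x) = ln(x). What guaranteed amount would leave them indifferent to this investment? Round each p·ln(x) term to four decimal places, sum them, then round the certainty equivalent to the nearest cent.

E[u] = 0.44·ln(160000) + 0.56·ln(51000) = 5.2725 + 6.0702 = 11.3427
CE = e^11.3427 ≈ 84347.46

$84,347.46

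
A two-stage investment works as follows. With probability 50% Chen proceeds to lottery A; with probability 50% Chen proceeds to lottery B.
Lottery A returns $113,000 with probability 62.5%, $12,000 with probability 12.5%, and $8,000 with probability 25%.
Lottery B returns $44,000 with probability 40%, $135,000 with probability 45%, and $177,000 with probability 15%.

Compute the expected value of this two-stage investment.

$89,512.50

EV(A) = 0.625 × 113000 + 0.125 × 12000 + 0.25 × 8000 = 70625 + 1500 + 2000 = 74125
EV(B) = 0.4 × 44000 + 0.45 × 135000 + 0.15 × 177000 = 17600 + 60750 + 26550 = 104900
Overall = 0.5 × 74125 + 0.5 × 104900 = 37062.5 + 52450 = 89512.5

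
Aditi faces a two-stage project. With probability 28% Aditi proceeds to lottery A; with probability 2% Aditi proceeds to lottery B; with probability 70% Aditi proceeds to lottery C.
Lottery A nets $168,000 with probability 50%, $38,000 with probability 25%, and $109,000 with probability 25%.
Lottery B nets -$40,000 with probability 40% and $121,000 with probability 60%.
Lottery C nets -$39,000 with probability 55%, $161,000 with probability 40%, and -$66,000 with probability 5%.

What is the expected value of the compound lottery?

EV(A) = 0.5 × 168000 + 0.25 × 38000 + 0.25 × 109000 = 84000 + 9500 + 27250 = 120750
EV(B) = 0.4 × (-40000) + 0.6 × 121000 = -16000 + 72600 = 56600
EV(C) = 0.55 × (-39000) + 0.4 × 161000 + 0.05 × (-66000) = -21450 + 64400 − 3300 = 39650
Overall = 0.28 × 120750 + 0.02 × 56600 + 0.7 × 39650 = 33810 + 1132 + 27755 = 62697

$62,697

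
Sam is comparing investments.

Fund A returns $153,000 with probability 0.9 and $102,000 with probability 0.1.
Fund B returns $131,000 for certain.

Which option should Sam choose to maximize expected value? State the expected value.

Fund A = 0.9 × 153000 + 0.1 × 102000 = 137700 + 10200 = 147900
Fund B: 131000 (certain)

Fund A ($147,900)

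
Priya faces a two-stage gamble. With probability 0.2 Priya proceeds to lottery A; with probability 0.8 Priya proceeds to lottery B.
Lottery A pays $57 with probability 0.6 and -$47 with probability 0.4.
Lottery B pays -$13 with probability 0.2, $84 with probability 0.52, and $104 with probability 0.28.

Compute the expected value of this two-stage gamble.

$59.24

EV(A) = 0.6 × 57 + 0.4 × (-47) = 34.2 − 18.8 = 15.4
EV(B) = 0.2 × (-13) + 0.52 × 84 + 0.28 × 104 = -2.6 + 43.68 + 29.12 = 70.2
Overall = 0.2 × 15.4 + 0.8 × 70.2 = 3.08 + 56.16 = 59.24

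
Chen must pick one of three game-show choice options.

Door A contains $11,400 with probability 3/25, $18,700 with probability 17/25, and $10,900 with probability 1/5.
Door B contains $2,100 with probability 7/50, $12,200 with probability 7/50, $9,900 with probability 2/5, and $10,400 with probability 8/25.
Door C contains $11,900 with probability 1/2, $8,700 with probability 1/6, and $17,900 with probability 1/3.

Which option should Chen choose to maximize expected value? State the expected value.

Door A ($16,264)

Door A = 3/25 × 11400 + 17/25 × 18700 + 1/5 × 10900 = 1368 + 12716 + 2180 = 16264
Door B = 7/50 × 2100 + 7/50 × 12200 + 2/5 × 9900 + 8/25 × 10400 = 294 + 1708 + 3960 + 3328 = 9290
Door C = 1/2 × 11900 + 1/6 × 8700 + 1/3 × 17900 = 5950 + 1450 + 5966.6667 = 13366.6667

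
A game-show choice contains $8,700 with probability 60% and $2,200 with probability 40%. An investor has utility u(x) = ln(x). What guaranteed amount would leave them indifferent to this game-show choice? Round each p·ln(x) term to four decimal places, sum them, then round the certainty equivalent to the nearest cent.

E[u] = 0.6·ln(8700) + 0.4·ln(2200) = 5.4426 + 3.0785 = 8.5211
CE = e^8.5211 ≈ 5019.57

$5,019.57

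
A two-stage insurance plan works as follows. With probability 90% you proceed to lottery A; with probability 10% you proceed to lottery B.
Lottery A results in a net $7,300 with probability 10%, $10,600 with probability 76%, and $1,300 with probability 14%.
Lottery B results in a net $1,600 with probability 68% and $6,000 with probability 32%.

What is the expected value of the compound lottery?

EV(A) = 0.1 × 7300 + 0.76 × 10600 + 0.14 × 1300 = 730 + 8056 + 182 = 8968
EV(B) = 0.68 × 1600 + 0.32 × 6000 = 1088 + 1920 = 3008
Overall = 0.9 × 8968 + 0.1 × 3008 = 8071.2 + 300.8 = 8372

$8,372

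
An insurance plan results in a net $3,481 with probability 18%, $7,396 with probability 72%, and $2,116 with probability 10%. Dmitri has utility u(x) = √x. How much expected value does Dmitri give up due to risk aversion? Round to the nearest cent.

E[u] = 0.18·√3481 + 0.72·√7396 + 0.1·√2116 = 0.18·59 + 0.72·86 + 0.1·46 = 77.14
CE = (77.14)² = 5950.5796
Risk premium = EV − CE = 6163.3 − 5950.5796 = 212.7204

$212.72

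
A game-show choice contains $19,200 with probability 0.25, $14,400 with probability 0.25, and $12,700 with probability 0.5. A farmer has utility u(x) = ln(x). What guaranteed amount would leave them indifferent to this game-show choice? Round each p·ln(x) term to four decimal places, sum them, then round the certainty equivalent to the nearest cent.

E[u] = 0.25·ln(19200) + 0.25·ln(14400) + 0.5·ln(12700) = 2.4657 + 2.3937 + 4.7247 = 9.5841
CE = e^9.5841 ≈ 14531.88

$14,531.88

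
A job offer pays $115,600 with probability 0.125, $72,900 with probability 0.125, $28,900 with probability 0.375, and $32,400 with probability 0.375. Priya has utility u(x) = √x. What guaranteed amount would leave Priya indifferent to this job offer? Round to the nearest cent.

$43,056.25

E[u] = 0.125·√115600 + 0.125·√72900 + 0.375·√28900 + 0.375·√32400 = 0.125·340 + 0.125·270 + 0.375·170 + 0.375·180 = 207.5
CE = (207.5)² = 43056.25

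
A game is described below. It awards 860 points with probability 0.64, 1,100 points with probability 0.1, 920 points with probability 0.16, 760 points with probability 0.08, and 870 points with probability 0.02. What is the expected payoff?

885.8 points

EV = 0.64 × 860 + 0.1 × 1100 + 0.16 × 920 + 0.08 × 760 + 0.02 × 870 = 550.4 + 110 + 147.2 + 60.8 + 17.4 = 885.8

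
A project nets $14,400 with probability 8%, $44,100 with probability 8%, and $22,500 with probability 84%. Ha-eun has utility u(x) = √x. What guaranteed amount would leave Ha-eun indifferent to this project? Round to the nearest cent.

E[u] = 0.08·√14400 + 0.08·√44100 + 0.84·√22500 = 0.08·120 + 0.08·210 + 0.84·150 = 152.4
CE = (152.4)² = 23225.76

$23,225.76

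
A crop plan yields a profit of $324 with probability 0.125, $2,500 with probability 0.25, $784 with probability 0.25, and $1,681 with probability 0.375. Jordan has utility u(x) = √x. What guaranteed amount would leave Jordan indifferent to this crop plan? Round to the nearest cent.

$1,378.27

E[u] = 0.125·√324 + 0.25·√2500 + 0.25·√784 + 0.375·√1681 = 0.125·18 + 0.25·50 + 0.25·28 + 0.375·41 = 37.125
CE = (37.125)² = 1378.265625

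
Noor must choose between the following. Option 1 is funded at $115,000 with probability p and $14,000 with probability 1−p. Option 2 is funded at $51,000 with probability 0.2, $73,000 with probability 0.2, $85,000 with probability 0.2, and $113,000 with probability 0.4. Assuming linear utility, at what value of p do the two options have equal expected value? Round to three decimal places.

p = 0.723

EV(Option 2) = 0.2 × 51000 + 0.2 × 73000 + 0.2 × 85000 + 0.4 × 113000 = 10200 + 14600 + 17000 + 45200 = 87000
p·115000 + (1−p)·14000 = 87000
101000p + 14000 = 87000
p = (87000 − 14000) / 101000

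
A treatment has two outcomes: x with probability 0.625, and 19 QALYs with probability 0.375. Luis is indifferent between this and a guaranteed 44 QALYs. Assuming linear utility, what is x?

0.625·x + 0.375·19 = 44
0.625·x = 44 − 7.125 = 36.875
x = 36.875 / 0.625 = 59

x = 59 QALYs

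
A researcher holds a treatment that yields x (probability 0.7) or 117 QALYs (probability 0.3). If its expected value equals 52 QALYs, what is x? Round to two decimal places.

0.7·x + 0.3·117 = 52
0.7·x = 52 − 35.1 = 16.9
x = 16.9 / 0.7 = 24.1429

x = 24.14 QALYs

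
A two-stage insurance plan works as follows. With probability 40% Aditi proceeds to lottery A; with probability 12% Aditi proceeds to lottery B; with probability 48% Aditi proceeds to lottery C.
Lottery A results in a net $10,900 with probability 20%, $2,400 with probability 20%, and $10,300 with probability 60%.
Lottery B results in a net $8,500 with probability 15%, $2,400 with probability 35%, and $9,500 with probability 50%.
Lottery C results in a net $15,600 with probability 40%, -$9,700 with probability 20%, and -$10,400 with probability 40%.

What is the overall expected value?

EV(A) = 0.2 × 10900 + 0.2 × 2400 + 0.6 × 10300 = 2180 + 480 + 6180 = 8840
EV(B) = 0.15 × 8500 + 0.35 × 2400 + 0.5 × 9500 = 1275 + 840 + 4750 = 6865
EV(C) = 0.4 × 15600 + 0.2 × (-9700) + 0.4 × (-10400) = 6240 − 1940 − 4160 = 140
Overall = 0.4 × 8840 + 0.12 × 6865 + 0.48 × 140 = 3536 + 823.8 + 67.2 = 4427

$4,427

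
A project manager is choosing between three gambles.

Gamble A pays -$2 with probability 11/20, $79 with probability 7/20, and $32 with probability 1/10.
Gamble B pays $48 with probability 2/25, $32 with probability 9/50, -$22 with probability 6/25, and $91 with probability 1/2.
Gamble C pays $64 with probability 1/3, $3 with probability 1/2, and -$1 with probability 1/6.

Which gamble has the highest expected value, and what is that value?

Gamble B ($49.82)

Gamble A = 11/20 × (-2) + 7/20 × 79 + 1/10 × 32 = -1.1 + 27.65 + 3.2 = 29.75
Gamble B = 2/25 × 48 + 9/50 × 32 + 6/25 × (-22) + 1/2 × 91 = 3.84 + 5.76 − 5.28 + 45.5 = 49.82
Gamble C = 1/3 × 64 + 1/2 × 3 + 1/6 × (-1) = 21.3333 + 1.5 − 0.1667 = 22.6667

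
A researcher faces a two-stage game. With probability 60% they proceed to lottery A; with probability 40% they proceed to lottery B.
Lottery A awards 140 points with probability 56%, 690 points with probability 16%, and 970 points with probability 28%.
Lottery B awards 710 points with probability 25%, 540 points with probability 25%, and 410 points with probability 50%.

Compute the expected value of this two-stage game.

EV(A) = 0.56 × 140 + 0.16 × 690 + 0.28 × 970 = 78.4 + 110.4 + 271.6 = 460.4
EV(B) = 0.25 × 710 + 0.25 × 540 + 0.5 × 410 = 177.5 + 135 + 205 = 517.5
Overall = 0.6 × 460.4 + 0.4 × 517.5 = 276.24 + 207 = 483.24

483.24 points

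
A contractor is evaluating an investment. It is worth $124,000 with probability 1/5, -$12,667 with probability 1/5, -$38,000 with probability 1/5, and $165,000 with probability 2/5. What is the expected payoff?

EV = 1/5 × 124000 + 1/5 × (-12667) + 1/5 × (-38000) + 2/5 × 165000 = 24800 − 2533.4 − 7600 + 66000 = 80666.6

$80,666.60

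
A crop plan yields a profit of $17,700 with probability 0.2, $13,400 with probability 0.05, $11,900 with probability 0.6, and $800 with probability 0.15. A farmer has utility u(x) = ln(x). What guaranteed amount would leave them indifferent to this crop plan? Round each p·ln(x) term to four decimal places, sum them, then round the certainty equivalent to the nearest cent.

E[u] = 0.2·ln(17700) + 0.05·ln(13400) + 0.6·ln(11900) + 0.15·ln(800) = 1.9563 + 0.4752 + 5.6306 + 1.0027 = 9.0648
CE = e^9.0648 ≈ 8645.55

$8,645.55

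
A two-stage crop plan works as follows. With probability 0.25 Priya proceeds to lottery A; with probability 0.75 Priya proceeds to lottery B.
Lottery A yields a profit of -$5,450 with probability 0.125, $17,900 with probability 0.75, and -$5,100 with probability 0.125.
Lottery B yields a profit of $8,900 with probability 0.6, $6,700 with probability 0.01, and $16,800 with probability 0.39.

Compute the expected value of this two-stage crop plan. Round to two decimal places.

EV(A) = 0.125 × (-5450) + 0.75 × 17900 + 0.125 × (-5100) = -681.25 + 13425 − 637.5 = 12106.25
EV(B) = 0.6 × 8900 + 0.01 × 6700 + 0.39 × 16800 = 5340 + 67 + 6552 = 11959
Overall = 0.25 × 12106.25 + 0.75 × 11959 = 3026.5625 + 8969.25 = 11995.8125

$11,995.81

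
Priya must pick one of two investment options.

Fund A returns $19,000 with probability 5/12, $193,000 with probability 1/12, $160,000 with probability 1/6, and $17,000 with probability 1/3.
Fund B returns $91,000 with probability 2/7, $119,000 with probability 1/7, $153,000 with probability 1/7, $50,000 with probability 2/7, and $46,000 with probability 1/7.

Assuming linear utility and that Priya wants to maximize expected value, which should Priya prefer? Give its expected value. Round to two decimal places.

Fund B ($85,714.29)

Fund A = 5/12 × 19000 + 1/12 × 193000 + 1/6 × 160000 + 1/3 × 17000 = 7916.6667 + 16083.3333 + 26666.6667 + 5666.6667 = 56333.3333
Fund B = 2/7 × 91000 + 1/7 × 119000 + 1/7 × 153000 + 2/7 × 50000 + 1/7 × 46000 = 26000 + 17000 + 21857.1429 + 14285.7143 + 6571.4286 = 85714.2857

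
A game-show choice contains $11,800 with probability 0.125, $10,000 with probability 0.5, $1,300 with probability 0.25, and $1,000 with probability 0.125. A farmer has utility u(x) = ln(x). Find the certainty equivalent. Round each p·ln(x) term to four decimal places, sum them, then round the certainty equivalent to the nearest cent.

$4,597.19

E[u] = 0.125·ln(11800) + 0.5·ln(10000) + 0.25·ln(1300) + 0.125·ln(1000) = 1.1720 + 4.6052 + 1.7925 + 0.8635 = 8.4332
CE = e^8.4332 ≈ 4597.19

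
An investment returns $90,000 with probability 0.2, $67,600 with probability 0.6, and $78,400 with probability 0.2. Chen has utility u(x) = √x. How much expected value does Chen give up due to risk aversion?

$256

E[u] = 0.2·√90000 + 0.6·√67600 + 0.2·√78400 = 0.2·300 + 0.6·260 + 0.2·280 = 272
CE = (272)² = 73984
Risk premium = EV − CE = 74240 − 73984 = 256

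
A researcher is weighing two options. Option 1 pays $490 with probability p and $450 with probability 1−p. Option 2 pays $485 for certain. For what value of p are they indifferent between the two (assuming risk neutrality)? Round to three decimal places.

p·490 + (1−p)·450 = 485
40p + 450 = 485
p = (485 − 450) / 40

p = 0.875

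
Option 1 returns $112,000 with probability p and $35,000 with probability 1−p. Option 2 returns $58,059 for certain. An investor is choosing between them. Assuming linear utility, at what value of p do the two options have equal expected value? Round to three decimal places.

p = 0.299

p·112000 + (1−p)·35000 = 58059
77000p + 35000 = 58059
p = (58059 − 35000) / 77000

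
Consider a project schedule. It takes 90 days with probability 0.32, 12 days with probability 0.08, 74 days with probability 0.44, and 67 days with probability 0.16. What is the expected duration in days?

73.04 days

EV = 0.32 × 90 + 0.08 × 12 + 0.44 × 74 + 0.16 × 67 = 28.8 + 0.96 + 32.56 + 10.72 = 73.04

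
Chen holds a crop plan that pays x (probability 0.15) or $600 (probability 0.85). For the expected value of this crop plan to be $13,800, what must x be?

0.15·x + 0.85·600 = 13800
0.15·x = 13800 − 510 = 13290
x = 13290 / 0.15 = 88600

x = $88,600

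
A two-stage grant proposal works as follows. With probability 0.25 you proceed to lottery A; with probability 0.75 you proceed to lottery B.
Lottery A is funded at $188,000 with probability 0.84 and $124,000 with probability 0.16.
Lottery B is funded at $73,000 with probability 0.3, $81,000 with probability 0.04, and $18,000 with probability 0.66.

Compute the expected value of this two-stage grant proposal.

EV(A) = 0.84 × 188000 + 0.16 × 124000 = 157920 + 19840 = 177760
EV(B) = 0.3 × 73000 + 0.04 × 81000 + 0.66 × 18000 = 21900 + 3240 + 11880 = 37020
Overall = 0.25 × 177760 + 0.75 × 37020 = 44440 + 27765 = 72205

$72,205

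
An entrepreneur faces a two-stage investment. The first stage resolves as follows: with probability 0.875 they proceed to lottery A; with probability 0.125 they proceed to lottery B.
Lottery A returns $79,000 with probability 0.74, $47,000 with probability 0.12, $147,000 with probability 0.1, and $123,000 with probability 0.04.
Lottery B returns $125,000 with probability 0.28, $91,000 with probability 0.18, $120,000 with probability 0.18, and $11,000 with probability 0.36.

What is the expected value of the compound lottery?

EV(A) = 0.74 × 79000 + 0.12 × 47000 + 0.1 × 147000 + 0.04 × 123000 = 58460 + 5640 + 14700 + 4920 = 83720
EV(B) = 0.28 × 125000 + 0.18 × 91000 + 0.18 × 120000 + 0.36 × 11000 = 35000 + 16380 + 21600 + 3960 = 76940
Overall = 0.875 × 83720 + 0.125 × 76940 = 73255 + 9617.5 = 82872.5

$82,872.50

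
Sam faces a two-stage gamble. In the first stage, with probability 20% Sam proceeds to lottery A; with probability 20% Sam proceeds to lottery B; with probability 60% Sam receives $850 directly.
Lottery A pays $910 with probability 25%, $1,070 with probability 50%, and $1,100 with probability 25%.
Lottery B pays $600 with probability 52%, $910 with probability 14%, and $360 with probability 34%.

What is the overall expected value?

$829.86

EV(A) = 0.25 × 910 + 0.5 × 1070 + 0.25 × 1100 = 227.5 + 535 + 275 = 1037.5
EV(B) = 0.52 × 600 + 0.14 × 910 + 0.34 × 360 = 312 + 127.4 + 122.4 = 561.8
Branch C: 850 (certain)
Overall = 0.2 × 1037.5 + 0.2 × 561.8 + 0.6 × 850 = 207.5 + 112.36 + 510 = 829.86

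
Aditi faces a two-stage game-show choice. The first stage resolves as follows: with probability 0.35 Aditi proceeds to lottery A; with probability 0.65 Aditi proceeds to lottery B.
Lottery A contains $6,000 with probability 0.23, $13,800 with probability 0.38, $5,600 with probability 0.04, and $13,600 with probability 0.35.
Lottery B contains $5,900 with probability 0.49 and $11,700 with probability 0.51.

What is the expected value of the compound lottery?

$9,820.50

EV(A) = 0.23 × 6000 + 0.38 × 13800 + 0.04 × 5600 + 0.35 × 13600 = 1380 + 5244 + 224 + 4760 = 11608
EV(B) = 0.49 × 5900 + 0.51 × 11700 = 2891 + 5967 = 8858
Overall = 0.35 × 11608 + 0.65 × 8858 = 4062.8 + 5757.7 = 9820.5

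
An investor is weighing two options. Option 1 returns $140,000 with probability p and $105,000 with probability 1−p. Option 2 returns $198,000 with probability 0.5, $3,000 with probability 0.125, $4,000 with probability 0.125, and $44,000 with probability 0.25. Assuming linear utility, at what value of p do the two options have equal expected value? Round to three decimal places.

p = 0.168

EV(Option 2) = 0.5 × 198000 + 0.125 × 3000 + 0.125 × 4000 + 0.25 × 44000 = 99000 + 375 + 500 + 11000 = 110875
p·140000 + (1−p)·105000 = 110875
35000p + 105000 = 110875
p = (110875 − 105000) / 35000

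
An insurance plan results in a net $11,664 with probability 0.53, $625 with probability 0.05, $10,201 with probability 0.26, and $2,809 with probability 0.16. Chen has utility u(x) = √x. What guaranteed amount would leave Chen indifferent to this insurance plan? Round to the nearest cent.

$8,691.83

E[u] = 0.53·√11664 + 0.05·√625 + 0.26·√10201 + 0.16·√2809 = 0.53·108 + 0.05·25 + 0.26·101 + 0.16·53 = 93.23
CE = (93.23)² = 8691.8329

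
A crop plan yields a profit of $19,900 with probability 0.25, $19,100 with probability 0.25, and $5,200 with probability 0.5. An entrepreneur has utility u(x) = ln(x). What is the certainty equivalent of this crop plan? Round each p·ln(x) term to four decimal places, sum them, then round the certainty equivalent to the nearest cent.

E[u] = 0.25·ln(19900) + 0.25·ln(19100) + 0.5·ln(5200) = 2.4746 + 2.4644 + 4.2782 = 9.2172
CE = e^9.2172 ≈ 10068.83

$10,068.83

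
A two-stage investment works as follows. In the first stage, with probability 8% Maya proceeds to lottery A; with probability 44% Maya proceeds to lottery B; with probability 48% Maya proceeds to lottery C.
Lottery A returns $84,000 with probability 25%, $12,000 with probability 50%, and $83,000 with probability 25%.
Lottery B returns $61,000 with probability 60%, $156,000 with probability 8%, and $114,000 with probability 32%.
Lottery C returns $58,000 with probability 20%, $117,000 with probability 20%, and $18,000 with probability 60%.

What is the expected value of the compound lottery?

$63,450.40

EV(A) = 0.25 × 84000 + 0.5 × 12000 + 0.25 × 83000 = 21000 + 6000 + 20750 = 47750
EV(B) = 0.6 × 61000 + 0.08 × 156000 + 0.32 × 114000 = 36600 + 12480 + 36480 = 85560
EV(C) = 0.2 × 58000 + 0.2 × 117000 + 0.6 × 18000 = 11600 + 23400 + 10800 = 45800
Overall = 0.08 × 47750 + 0.44 × 85560 + 0.48 × 45800 = 3820 + 37646.4 + 21984 = 63450.4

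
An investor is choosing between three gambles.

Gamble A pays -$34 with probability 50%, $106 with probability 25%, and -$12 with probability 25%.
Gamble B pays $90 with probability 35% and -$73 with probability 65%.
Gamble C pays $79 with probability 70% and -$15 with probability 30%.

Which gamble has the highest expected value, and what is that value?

Gamble A = 0.5 × (-34) + 0.25 × 106 + 0.25 × (-12) = -17 + 26.5 − 3 = 6.5
Gamble B = 0.35 × 90 + 0.65 × (-73) = 31.5 − 47.45 = -15.95
Gamble C = 0.7 × 79 + 0.3 × (-15) = 55.3 − 4.5 = 50.8

Gamble C ($50.80)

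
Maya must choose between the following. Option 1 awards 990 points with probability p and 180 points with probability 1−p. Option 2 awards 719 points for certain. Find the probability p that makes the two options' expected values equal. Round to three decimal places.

p·990 + (1−p)·180 = 719
810p + 180 = 719
p = (719 − 180) / 810

p = 0.665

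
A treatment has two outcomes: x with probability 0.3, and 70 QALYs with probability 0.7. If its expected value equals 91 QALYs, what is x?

0.3·x + 0.7·70 = 91
0.3·x = 91 − 49 = 42
x = 42 / 0.3 = 140

x = 140 QALYs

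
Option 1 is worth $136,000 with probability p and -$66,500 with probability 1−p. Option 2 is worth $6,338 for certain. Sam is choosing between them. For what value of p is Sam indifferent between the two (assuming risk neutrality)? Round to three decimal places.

p = 0.360

p·136000 + (1−p)·(-66500) = 6338
202500p − 66500 = 6338
p = (6338 + 66500) / 202500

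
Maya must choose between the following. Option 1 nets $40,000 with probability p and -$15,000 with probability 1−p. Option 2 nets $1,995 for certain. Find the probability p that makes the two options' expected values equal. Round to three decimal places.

p = 0.309

p·40000 + (1−p)·(-15000) = 1995
55000p − 15000 = 1995
p = (1995 + 15000) / 55000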